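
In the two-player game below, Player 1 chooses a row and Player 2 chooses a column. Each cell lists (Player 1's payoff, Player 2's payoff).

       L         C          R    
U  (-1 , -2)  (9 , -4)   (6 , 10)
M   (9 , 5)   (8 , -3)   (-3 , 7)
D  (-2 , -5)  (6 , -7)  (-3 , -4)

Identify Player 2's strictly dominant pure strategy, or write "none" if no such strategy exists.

R

R vs L: U: 10>-2, M: 7>5, D: -4>-5.
R vs C: U: 10>-4, M: 7>-3, D: -4>-7.
R strictly beats every other strategy against every opponent action, so it is strictly dominant.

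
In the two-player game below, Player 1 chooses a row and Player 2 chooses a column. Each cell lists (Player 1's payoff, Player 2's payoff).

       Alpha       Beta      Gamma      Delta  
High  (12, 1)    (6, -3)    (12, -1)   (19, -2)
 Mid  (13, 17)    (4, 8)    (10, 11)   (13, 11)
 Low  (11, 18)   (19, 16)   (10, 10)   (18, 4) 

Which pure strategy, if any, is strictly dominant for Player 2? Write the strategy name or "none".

Alpha

Alpha vs Beta: High: 1>-3, Mid: 17>8, Low: 18>16.
Alpha vs Gamma: High: 1>-1, Mid: 17>11, Low: 18>10.
Alpha vs Delta: High: 1>-2, Mid: 17>11, Low: 18>4.
Alpha strictly beats every other strategy against every opponent action, so it is strictly dominant.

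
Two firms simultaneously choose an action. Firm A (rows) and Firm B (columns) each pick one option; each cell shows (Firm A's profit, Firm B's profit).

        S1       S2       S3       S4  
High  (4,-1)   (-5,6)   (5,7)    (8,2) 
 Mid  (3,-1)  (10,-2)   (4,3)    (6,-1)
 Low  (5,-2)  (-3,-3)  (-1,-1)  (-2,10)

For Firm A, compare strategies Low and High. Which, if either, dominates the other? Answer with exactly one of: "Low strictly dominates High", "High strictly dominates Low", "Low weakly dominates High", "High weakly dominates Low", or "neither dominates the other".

neither dominates the other

Low's payoffs vs High's, by Firm B's action — S1: 5>4, S2: -3>-5, S3: -1<5, S4: -2<8.
Low does better at S1, S2 but worse at S3, S4; neither strategy dominates the other.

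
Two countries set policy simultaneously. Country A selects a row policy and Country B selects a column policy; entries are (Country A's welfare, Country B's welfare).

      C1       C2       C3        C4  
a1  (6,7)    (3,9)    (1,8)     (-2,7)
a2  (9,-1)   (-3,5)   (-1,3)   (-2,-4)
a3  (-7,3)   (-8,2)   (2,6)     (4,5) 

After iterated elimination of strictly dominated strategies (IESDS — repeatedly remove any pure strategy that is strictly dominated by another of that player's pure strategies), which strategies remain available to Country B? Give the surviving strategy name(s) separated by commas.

Column C1 is eliminated: C3 beats it against every remaining row (a1: 8>7, a2: 3>-1, a3: 6>3).
For Country B, C3 strictly dominates C4 on the remaining rows (a1: 8>7, a2: 3>-4, a3: 6>5); eliminate C4.
For Country A, a1 strictly dominates a2 on the remaining columns (C2: 3>-3, C3: 1>-1); eliminate a2.
Among the remaining strategies, none is strictly dominated by another pure strategy of the same player, so the elimination stops.
Surviving strategies — Country A: {a1, a3}; Country B: {C2, C3}.

C2, C3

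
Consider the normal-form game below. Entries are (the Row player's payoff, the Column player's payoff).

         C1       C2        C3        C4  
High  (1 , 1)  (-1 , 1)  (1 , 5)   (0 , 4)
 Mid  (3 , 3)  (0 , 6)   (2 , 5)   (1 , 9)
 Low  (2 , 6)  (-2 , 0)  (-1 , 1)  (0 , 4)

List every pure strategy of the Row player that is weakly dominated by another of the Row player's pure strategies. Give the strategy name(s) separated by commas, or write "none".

High is weakly dominated by Mid (C1: 3>1, C2: 0>-1, C3: 2>1, C4: 1>0).
Nothing dominates Mid: High at C1 (3>1); Low at C1 (3>2).
Low is weakly dominated by Mid (C1: 3>2, C2: 0>-2, C3: 2>-1, C4: 1>0).

High, Low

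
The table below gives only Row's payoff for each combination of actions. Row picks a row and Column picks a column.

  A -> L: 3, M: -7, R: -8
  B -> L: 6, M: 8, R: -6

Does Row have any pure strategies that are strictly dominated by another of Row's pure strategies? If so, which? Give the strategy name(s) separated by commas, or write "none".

A is strictly dominated by B (L: 6>3, M: 8>-7, R: -6>-8).
Nothing dominates B: A at L (6>3).

A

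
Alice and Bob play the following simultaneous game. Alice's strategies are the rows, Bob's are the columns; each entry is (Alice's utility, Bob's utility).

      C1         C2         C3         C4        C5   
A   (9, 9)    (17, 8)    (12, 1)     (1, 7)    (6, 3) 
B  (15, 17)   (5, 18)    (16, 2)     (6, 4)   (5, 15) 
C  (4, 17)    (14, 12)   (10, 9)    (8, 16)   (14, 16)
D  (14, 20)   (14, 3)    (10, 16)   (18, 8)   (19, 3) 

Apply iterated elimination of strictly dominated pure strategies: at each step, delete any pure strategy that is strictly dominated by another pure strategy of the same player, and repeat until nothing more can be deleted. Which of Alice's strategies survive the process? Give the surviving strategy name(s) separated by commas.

A, B, D

For Bob, C1 strictly dominates C3 on the remaining rows (A: 9>1, B: 17>2, C: 17>9, D: 20>16); eliminate C3.
For Bob, C1 strictly dominates C4 on the remaining rows (A: 9>7, B: 17>4, C: 17>16, D: 20>8); eliminate C4.
Bob's strategy C5 is strictly dominated by C1 (A: 9>3, B: 17>15, C: 17>16, D: 20>3) and is removed.
Alice's strategy C is strictly dominated by A (C1: 9>4, C2: 17>14) and is removed.
Among the remaining strategies, none is strictly dominated by another pure strategy of the same player, so the elimination stops.
Surviving strategies — Alice: {A, B, D}; Bob: {C1, C2}.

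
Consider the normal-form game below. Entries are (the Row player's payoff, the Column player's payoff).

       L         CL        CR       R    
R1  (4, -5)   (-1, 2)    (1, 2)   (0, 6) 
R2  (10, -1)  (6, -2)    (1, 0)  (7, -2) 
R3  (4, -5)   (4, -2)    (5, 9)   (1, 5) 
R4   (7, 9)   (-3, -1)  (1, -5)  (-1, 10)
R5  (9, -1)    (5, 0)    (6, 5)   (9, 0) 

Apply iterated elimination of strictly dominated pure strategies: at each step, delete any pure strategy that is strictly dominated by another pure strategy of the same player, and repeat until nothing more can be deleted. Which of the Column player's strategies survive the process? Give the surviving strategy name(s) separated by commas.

CR

Row R1 is eliminated: R5 beats it against every remaining column (L: 9>4, CL: 5>-1, CR: 6>1, R: 9>0).
The Row player's strategy R3 is strictly dominated by R5 (L: 9>4, CL: 5>4, CR: 6>5, R: 9>1) and is removed.
Row R4 is eliminated: R5 beats it against every remaining column (L: 9>7, CL: 5>-3, CR: 6>1, R: 9>-1).
The Column player's strategy L is strictly dominated by CR (R2: 0>-1, R5: 5>-1) and is removed.
The Column player's strategy CL is strictly dominated by CR (R2: 0>-2, R5: 5>0) and is removed.
Row R2 is eliminated: R5 beats it against every remaining column (CR: 6>1, R: 9>7).
Column R is eliminated: CR beats it against every remaining row (R5: 5>0).
Among the remaining strategies, none is strictly dominated by another pure strategy of the same player, so the elimination stops.
Surviving strategies — the Row player: {R5}; the Column player: {CR}.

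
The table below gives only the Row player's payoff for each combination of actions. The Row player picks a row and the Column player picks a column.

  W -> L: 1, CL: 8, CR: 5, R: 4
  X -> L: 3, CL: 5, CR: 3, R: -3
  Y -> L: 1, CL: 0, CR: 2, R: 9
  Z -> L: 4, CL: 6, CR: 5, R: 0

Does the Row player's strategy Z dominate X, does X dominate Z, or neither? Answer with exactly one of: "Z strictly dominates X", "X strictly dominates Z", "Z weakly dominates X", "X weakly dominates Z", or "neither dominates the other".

Compare Z to X across each choice by the Column player: L: 4>3, CL: 6>5, CR: 5>3, R: 0>-3.
Z gives a strictly higher payoff against each choice by the Column player, so Z strictly dominates X.

Z strictly dominates X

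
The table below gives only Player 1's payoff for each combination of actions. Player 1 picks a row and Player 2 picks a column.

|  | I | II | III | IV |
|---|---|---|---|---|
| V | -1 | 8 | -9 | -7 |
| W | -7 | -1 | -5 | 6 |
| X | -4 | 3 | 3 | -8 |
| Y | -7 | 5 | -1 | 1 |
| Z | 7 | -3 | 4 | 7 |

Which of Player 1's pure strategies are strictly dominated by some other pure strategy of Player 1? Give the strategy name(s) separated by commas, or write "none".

none

Nothing dominates V: W at I (-1>-7); X at I (-1>-4); Y at I (-1>-7); Z at II (8>-3).
W is not dominated — it holds its own against V at III (-5>-9); X at IV (6>-8); Y at I (-7=-7); Z at II (-1>-3).
Nothing dominates X: V at III (3>-9); W at I (-4>-7); Y at I (-4>-7); Z at II (3>-3).
Y: no other strategy beats it everywhere (V at III (-1>-9); W at I (-7=-7); X at II (5>3); Z at II (5>-3)).
Z: no other strategy beats it everywhere (V at I (7>-1); W at I (7>-7); X at I (7>-4); Y at I (7>-7)).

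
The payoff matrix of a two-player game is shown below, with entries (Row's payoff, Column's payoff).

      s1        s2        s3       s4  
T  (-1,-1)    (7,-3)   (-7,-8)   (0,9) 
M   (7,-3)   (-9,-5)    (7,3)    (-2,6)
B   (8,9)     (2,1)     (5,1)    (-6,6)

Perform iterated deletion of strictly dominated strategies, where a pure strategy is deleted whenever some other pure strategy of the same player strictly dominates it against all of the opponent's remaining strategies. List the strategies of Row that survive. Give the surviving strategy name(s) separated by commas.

T, M, B

Column s2 is eliminated: s1 beats it against every remaining row (T: -1>-3, M: -3>-5, B: 9>1).
Column s3 is eliminated: s4 beats it against every remaining row (T: 9>-8, M: 6>3, B: 6>1).
Among the remaining strategies, none is strictly dominated by another pure strategy of the same player, so the elimination stops.
Surviving strategies — Row: {T, M, B}; Column: {s1, s4}.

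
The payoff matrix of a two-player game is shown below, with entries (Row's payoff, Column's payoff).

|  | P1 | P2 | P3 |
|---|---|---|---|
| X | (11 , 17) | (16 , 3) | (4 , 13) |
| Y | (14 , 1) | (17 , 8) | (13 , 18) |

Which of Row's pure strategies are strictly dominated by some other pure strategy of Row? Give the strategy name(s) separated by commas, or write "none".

X is strictly dominated by Y (P1: 14>11, P2: 17>16, P3: 13>4).
Y: no other strategy beats it everywhere (X at P1 (14>11)).

X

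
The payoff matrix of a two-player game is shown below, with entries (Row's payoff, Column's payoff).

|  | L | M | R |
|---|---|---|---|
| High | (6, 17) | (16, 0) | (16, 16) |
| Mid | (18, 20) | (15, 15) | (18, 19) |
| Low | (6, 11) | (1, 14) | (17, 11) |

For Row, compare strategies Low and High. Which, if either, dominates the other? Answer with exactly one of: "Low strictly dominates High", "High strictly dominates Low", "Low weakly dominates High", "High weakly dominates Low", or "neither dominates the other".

Low's payoffs vs High's, by Column's action — L: 6=6, M: 1<16, R: 17>16.
Low does better at R but worse at M; neither strategy dominates the other.

neither dominates the other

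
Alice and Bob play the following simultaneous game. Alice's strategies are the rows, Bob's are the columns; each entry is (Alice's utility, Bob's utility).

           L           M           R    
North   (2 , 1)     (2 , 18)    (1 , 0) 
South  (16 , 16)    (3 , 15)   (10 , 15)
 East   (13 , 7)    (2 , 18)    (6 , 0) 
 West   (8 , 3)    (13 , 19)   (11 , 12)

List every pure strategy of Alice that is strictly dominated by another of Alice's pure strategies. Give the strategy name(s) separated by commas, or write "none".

North, East

North: dominated, since South does at least as well everywhere (L: 16>2, M: 3>2, R: 10>1).
Nothing dominates South: North at L (16>2); East at L (16>13); West at L (16>8).
South strictly dominates East — L: 16>13, M: 3>2, R: 10>6.
West: no other strategy beats it everywhere (North at L (8>2); South at M (13>3); East at M (13>2)).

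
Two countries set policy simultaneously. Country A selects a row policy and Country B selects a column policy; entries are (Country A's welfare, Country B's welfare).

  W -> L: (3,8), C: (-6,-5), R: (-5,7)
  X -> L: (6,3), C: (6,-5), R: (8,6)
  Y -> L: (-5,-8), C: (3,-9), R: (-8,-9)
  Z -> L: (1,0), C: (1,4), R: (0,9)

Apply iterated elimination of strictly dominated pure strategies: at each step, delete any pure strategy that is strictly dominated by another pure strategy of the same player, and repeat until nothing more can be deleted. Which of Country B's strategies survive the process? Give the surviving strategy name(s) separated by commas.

R

Country A's strategy W is strictly dominated by X (L: 6>3, C: 6>-6, R: 8>-5) and is removed.
For Country A, X strictly dominates Y on the remaining columns (L: 6>-5, C: 6>3, R: 8>-8); eliminate Y.
For Country A, X strictly dominates Z on the remaining columns (L: 6>1, C: 6>1, R: 8>0); eliminate Z.
Country B's strategy L is strictly dominated by R (X: 6>3) and is removed.
Column C is eliminated: R beats it against every remaining row (X: 6>-5).
Among the remaining strategies, none is strictly dominated by another pure strategy of the same player, so the elimination stops.
Surviving strategies — Country A: {X}; Country B: {R}.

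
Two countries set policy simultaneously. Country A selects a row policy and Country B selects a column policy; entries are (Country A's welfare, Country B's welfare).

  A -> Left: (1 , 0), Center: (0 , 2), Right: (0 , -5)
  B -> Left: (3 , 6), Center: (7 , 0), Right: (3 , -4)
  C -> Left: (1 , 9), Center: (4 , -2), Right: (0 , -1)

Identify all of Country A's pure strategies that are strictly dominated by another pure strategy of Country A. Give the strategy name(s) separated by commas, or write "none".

A, C

A is strictly dominated by B (Left: 3>1, Center: 7>0, Right: 3>0).
Nothing dominates B: A at Left (3>1); C at Left (3>1).
B strictly dominates C — Left: 3>1, Center: 7>4, Right: 3>0.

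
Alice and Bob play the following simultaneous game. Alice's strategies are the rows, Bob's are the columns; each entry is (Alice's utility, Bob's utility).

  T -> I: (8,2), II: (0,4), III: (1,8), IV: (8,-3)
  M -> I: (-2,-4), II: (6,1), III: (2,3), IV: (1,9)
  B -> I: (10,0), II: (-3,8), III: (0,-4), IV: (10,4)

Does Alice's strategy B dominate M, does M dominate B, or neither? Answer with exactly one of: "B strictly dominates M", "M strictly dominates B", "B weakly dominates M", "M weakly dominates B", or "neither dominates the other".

B's payoffs vs M's, by Bob's action — I: 10>-2, II: -3<6, III: 0<2, IV: 10>1.
B does better at I, IV but worse at II, III; neither strategy dominates the other.

neither dominates the other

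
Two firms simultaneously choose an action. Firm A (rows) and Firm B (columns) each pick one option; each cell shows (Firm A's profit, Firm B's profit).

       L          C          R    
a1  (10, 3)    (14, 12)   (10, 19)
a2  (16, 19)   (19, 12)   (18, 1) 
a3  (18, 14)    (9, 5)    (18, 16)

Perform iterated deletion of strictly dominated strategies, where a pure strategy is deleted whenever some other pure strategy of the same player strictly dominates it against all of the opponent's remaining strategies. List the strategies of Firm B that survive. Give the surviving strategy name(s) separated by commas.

L, R

For Firm A, a2 strictly dominates a1 on the remaining columns (L: 16>10, C: 19>14, R: 18>10); eliminate a1.
Firm B's strategy C is strictly dominated by L (a2: 19>12, a3: 14>5) and is removed.
Among the remaining strategies, none is strictly dominated by another pure strategy of the same player, so the elimination stops.
Surviving strategies — Firm A: {a2, a3}; Firm B: {L, R}.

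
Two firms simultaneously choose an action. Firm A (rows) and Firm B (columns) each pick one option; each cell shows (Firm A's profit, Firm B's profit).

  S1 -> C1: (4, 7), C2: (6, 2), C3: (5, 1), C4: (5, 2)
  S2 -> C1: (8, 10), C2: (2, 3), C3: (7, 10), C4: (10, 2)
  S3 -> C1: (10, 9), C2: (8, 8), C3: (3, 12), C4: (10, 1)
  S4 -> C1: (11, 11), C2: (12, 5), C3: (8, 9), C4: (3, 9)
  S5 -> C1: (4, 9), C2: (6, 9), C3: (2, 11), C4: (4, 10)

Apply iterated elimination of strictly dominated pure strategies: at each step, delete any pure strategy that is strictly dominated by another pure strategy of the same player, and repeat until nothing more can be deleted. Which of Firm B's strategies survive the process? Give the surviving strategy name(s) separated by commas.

C1

For Firm A, S3 strictly dominates S5 on the remaining columns (C1: 10>4, C2: 8>6, C3: 3>2, C4: 10>4); eliminate S5.
Column C2 is eliminated: C1 beats it against every remaining row (S1: 7>2, S2: 10>3, S3: 9>8, S4: 11>5).
For Firm A, S2 strictly dominates S1 on the remaining columns (C1: 8>4, C3: 7>5, C4: 10>5); eliminate S1.
Firm B's strategy C4 is strictly dominated by C1 (S2: 10>2, S3: 9>1, S4: 11>9) and is removed.
Row S2 is eliminated: S4 beats it against every remaining column (C1: 11>8, C3: 8>7).
Row S3 is eliminated: S4 beats it against every remaining column (C1: 11>10, C3: 8>3).
For Firm B, C1 strictly dominates C3 on the remaining rows (S4: 11>9); eliminate C3.
Among the remaining strategies, none is strictly dominated by another pure strategy of the same player, so the elimination stops.
Surviving strategies — Firm A: {S4}; Firm B: {C1}.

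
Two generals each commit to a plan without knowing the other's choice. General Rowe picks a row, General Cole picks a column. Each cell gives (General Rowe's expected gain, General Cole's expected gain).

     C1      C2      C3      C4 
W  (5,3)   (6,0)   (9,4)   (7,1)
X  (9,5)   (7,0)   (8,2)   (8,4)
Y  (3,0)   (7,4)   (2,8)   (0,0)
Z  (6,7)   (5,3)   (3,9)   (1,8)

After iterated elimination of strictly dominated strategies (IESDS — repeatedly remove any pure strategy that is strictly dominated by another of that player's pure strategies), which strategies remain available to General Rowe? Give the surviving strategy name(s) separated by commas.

W, X

Row Z is eliminated: X beats it against every remaining column (C1: 9>6, C2: 7>5, C3: 8>3, C4: 8>1).
For General Cole, C3 strictly dominates C2 on the remaining rows (W: 4>0, X: 2>0, Y: 8>4); eliminate C2.
General Rowe's strategy Y is strictly dominated by W (C1: 5>3, C3: 9>2, C4: 7>0) and is removed.
General Cole's strategy C4 is strictly dominated by C1 (W: 3>1, X: 5>4) and is removed.
Among the remaining strategies, none is strictly dominated by another pure strategy of the same player, so the elimination stops.
Surviving strategies — General Rowe: {W, X}; General Cole: {C1, C3}.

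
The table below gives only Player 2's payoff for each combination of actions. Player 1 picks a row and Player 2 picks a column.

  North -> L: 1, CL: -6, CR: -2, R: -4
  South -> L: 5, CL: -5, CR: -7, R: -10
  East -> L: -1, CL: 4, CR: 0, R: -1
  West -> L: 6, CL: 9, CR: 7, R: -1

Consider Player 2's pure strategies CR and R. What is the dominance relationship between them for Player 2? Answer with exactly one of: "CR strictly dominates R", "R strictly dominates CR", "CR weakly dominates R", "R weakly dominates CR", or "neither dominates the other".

CR strictly dominates R

Compare CR to R across every action of Player 1: North: -2>-4, South: -7>-10, East: 0>-1, West: 7>-1.
Every comparison favours CR, so CR strictly dominates R.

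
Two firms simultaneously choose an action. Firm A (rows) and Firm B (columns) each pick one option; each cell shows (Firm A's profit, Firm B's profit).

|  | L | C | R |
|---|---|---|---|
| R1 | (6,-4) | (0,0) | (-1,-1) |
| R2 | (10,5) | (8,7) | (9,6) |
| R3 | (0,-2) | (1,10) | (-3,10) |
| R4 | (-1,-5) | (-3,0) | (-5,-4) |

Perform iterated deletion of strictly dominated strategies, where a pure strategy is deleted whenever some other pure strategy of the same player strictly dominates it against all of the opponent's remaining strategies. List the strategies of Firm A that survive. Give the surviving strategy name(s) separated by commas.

For Firm A, R2 strictly dominates R1 on the remaining columns (L: 10>6, C: 8>0, R: 9>-1); eliminate R1.
Firm A's strategy R3 is strictly dominated by R2 (L: 10>0, C: 8>1, R: 9>-3) and is removed.
For Firm A, R2 strictly dominates R4 on the remaining columns (L: 10>-1, C: 8>-3, R: 9>-5); eliminate R4.
Firm B's strategy L is strictly dominated by C (R2: 7>5) and is removed.
For Firm B, C strictly dominates R on the remaining rows (R2: 7>6); eliminate R.
Among the remaining strategies, none is strictly dominated by another pure strategy of the same player, so the elimination stops.
Surviving strategies — Firm A: {R2}; Firm B: {C}.

R2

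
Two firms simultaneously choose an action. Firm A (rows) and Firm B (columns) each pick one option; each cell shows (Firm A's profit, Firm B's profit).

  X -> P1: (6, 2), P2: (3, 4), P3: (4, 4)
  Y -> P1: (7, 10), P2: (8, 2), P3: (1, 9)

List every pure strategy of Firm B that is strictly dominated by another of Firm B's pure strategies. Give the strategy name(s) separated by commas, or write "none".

Nothing dominates P1: P2 at Y (10>2); P3 at Y (10>9).
P2: no other strategy beats it everywhere (P1 at X (4>2); P3 at X (4=4)).
P3: no other strategy beats it everywhere (P1 at X (4>2); P2 at X (4=4)).

none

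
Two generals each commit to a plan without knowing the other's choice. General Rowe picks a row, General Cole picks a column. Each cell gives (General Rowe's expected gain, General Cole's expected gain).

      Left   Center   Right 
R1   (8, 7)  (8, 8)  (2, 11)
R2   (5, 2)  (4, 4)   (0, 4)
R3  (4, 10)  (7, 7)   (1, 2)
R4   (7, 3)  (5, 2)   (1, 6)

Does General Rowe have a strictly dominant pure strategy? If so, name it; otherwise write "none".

R1

R1 vs R2: Left: 8>5, Center: 8>4, Right: 2>0.
R1 vs R3: Left: 8>4, Center: 8>7, Right: 2>1.
R1 vs R4: Left: 8>7, Center: 8>5, Right: 2>1.
R1 strictly beats every other strategy against every opponent action, so it is strictly dominant.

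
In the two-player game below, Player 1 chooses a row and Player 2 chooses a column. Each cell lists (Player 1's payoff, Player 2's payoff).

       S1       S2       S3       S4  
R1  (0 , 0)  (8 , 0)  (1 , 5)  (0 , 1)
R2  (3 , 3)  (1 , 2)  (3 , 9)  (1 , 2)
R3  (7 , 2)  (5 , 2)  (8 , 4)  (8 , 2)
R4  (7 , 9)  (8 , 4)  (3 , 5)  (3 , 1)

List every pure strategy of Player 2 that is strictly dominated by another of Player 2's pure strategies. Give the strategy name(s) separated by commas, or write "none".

Nothing dominates S1: S2 at R1 (0=0); S3 at R4 (9>5); S4 at R2 (3>2).
S2 is strictly dominated by S3 (R1: 5>0, R2: 9>2, R3: 4>2, R4: 5>4).
S3: no other strategy beats it everywhere (S1 at R1 (5>0); S2 at R1 (5>0); S4 at R1 (5>1)).
S3 strictly dominates S4 — R1: 5>1, R2: 9>2, R3: 4>2, R4: 5>1.

S2, S4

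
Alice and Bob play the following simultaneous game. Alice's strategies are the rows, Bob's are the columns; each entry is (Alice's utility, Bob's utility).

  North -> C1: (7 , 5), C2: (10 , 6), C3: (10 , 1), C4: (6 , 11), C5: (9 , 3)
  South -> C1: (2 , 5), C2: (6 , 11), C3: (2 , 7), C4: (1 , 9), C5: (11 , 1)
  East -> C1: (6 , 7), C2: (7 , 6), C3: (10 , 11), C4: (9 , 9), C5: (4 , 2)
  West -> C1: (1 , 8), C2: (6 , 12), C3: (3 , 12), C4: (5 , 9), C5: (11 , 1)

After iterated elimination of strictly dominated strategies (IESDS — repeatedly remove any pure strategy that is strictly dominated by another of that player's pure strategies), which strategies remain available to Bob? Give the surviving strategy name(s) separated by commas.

C3, C4

Bob's strategy C1 is strictly dominated by C4 (North: 11>5, South: 9>5, East: 9>7, West: 9>8) and is removed.
Column C5 is eliminated: C2 beats it against every remaining row (North: 6>3, South: 11>1, East: 6>2, West: 12>1).
Row South is eliminated: North beats it against every remaining column (C2: 10>6, C3: 10>2, C4: 6>1).
For Alice, North strictly dominates West on the remaining columns (C2: 10>6, C3: 10>3, C4: 6>5); eliminate West.
Column C2 is eliminated: C4 beats it against every remaining row (North: 11>6, East: 9>6).
Among the remaining strategies, none is strictly dominated by another pure strategy of the same player, so the elimination stops.
Surviving strategies — Alice: {North, East}; Bob: {C3, C4}.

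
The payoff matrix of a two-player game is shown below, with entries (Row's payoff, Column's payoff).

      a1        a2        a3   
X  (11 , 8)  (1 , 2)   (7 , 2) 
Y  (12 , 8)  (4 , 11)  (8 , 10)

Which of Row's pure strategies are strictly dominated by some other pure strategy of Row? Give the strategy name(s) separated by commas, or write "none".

X is strictly dominated by Y (a1: 12>11, a2: 4>1, a3: 8>7).
Y is not dominated — it holds its own against X at a1 (12>11).

X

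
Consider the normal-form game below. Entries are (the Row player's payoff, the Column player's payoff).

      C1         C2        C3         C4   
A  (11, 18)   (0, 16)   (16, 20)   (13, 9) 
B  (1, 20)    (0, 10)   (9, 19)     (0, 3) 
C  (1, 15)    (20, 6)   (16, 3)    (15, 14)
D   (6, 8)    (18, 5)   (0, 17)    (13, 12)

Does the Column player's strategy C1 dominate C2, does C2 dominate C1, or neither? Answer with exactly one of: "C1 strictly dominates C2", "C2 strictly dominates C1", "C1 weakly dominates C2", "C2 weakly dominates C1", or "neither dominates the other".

C1's payoffs vs C2's, by the Row player's action — A: 18>16, B: 20>10, C: 15>6, D: 8>5.
Every comparison favours C1, so C1 strictly dominates C2.

C1 strictly dominates C2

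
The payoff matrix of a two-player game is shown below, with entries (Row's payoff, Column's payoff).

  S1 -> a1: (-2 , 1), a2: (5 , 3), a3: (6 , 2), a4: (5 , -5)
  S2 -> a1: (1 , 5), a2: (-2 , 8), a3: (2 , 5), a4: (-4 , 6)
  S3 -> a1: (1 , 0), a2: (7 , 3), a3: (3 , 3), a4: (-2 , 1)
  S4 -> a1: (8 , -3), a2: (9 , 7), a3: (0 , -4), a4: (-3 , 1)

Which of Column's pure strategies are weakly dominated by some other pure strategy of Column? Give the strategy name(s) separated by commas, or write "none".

a2 weakly dominates a1 — S1: 3>1, S2: 8>5, S3: 3>0, S4: 7>-3.
a2: no other strategy beats it everywhere (a1 at S1 (3>1); a3 at S1 (3>2); a4 at S1 (3>-5)).
a3: dominated, since a2 does at least as well everywhere (S1: 3>2, S2: 8>5, S3: 3=3, S4: 7>-4).
a4: dominated, since a2 does at least as well everywhere (S1: 3>-5, S2: 8>6, S3: 3>1, S4: 7>1).

a1, a3, a4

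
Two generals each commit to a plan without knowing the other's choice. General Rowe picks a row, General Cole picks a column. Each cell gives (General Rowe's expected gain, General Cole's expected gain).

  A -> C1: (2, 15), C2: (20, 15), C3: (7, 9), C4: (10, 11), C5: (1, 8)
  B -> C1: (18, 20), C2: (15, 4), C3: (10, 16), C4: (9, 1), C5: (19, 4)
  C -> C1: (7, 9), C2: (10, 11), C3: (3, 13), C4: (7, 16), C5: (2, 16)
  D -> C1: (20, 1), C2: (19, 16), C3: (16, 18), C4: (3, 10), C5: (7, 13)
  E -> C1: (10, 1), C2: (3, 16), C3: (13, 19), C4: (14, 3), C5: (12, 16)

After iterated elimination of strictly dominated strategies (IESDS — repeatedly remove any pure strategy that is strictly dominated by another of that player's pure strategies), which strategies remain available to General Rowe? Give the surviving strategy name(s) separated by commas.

A, D

Row C is eliminated: B beats it against every remaining column (C1: 18>7, C2: 15>10, C3: 10>3, C4: 9>7, C5: 19>2).
General Cole's strategy C4 is strictly dominated by C2 (A: 15>11, B: 4>1, D: 16>10, E: 16>3) and is removed.
General Cole's strategy C5 is strictly dominated by C3 (A: 9>8, B: 16>4, D: 18>13, E: 19>16) and is removed.
Row B is eliminated: D beats it against every remaining column (C1: 20>18, C2: 19>15, C3: 16>10).
Row E is eliminated: D beats it against every remaining column (C1: 20>10, C2: 19>3, C3: 16>13).
Among the remaining strategies, none is strictly dominated by another pure strategy of the same player, so the elimination stops.
Surviving strategies — General Rowe: {A, D}; General Cole: {C1, C2, C3}.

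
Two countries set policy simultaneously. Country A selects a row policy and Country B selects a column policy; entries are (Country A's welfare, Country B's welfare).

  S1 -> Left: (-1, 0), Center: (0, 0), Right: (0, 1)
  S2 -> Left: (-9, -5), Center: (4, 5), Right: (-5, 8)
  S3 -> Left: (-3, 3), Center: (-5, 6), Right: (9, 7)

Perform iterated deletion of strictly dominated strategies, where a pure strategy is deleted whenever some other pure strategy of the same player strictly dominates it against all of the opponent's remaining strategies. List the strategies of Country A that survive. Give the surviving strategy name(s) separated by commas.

S3

Column Left is eliminated: Right beats it against every remaining row (S1: 1>0, S2: 8>-5, S3: 7>3).
Country B's strategy Center is strictly dominated by Right (S1: 1>0, S2: 8>5, S3: 7>6) and is removed.
For Country A, S3 strictly dominates S1 on the remaining columns (Right: 9>0); eliminate S1.
For Country A, S3 strictly dominates S2 on the remaining columns (Right: 9>-5); eliminate S2.
Among the remaining strategies, none is strictly dominated by another pure strategy of the same player, so the elimination stops.
Surviving strategies — Country A: {S3}; Country B: {Right}.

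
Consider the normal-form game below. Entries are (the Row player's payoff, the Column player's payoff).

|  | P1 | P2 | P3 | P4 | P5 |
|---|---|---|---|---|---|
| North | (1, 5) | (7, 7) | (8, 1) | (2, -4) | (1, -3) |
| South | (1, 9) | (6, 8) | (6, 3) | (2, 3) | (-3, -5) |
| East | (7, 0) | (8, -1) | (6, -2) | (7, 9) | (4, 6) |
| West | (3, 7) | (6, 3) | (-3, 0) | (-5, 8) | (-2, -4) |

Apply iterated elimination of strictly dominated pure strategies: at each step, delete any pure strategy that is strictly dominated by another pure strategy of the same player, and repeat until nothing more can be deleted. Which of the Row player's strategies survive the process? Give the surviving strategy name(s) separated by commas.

East

For the Row player, East strictly dominates West on the remaining columns (P1: 7>3, P2: 8>6, P3: 6>-3, P4: 7>-5, P5: 4>-2); eliminate West.
The Column player's strategy P3 is strictly dominated by P1 (North: 5>1, South: 9>3, East: 0>-2) and is removed.
Row North is eliminated: East beats it against every remaining column (P1: 7>1, P2: 8>7, P4: 7>2, P5: 4>1).
For the Row player, East strictly dominates South on the remaining columns (P1: 7>1, P2: 8>6, P4: 7>2, P5: 4>-3); eliminate South.
For the Column player, P4 strictly dominates P1 on the remaining rows (East: 9>0); eliminate P1.
For the Column player, P4 strictly dominates P2 on the remaining rows (East: 9>-1); eliminate P2.
For the Column player, P4 strictly dominates P5 on the remaining rows (East: 9>6); eliminate P5.
Among the remaining strategies, none is strictly dominated by another pure strategy of the same player, so the elimination stops.
Surviving strategies — the Row player: {East}; the Column player: {P4}.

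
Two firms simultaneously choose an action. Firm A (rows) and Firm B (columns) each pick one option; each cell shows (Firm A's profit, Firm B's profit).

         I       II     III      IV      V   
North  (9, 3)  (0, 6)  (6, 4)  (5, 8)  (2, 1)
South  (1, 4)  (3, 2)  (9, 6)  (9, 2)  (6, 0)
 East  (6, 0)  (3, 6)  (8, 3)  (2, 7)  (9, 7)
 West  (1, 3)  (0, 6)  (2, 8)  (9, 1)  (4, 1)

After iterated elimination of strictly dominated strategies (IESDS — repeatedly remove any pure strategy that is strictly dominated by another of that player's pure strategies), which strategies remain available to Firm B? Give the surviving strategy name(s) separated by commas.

Firm B's strategy I is strictly dominated by III (North: 4>3, South: 6>4, East: 3>0, West: 8>3) and is removed.
For Firm A, South strictly dominates North on the remaining columns (II: 3>0, III: 9>6, IV: 9>5, V: 6>2); eliminate North.
Among the remaining strategies, none is strictly dominated by another pure strategy of the same player, so the elimination stops.
Surviving strategies — Firm A: {South, East, West}; Firm B: {II, III, IV, V}.

II, III, IV, V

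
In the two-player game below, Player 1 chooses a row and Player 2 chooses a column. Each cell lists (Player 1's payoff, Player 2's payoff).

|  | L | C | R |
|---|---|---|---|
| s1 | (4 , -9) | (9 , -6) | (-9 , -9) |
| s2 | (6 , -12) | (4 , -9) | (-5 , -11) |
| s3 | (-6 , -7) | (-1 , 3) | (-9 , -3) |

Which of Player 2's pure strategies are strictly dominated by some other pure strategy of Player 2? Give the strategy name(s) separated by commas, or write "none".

L, R

C strictly dominates L — s1: -6>-9, s2: -9>-12, s3: 3>-7.
C is not dominated — it holds its own against L at s1 (-6>-9); R at s1 (-6>-9).
C strictly dominates R — s1: -6>-9, s2: -9>-11, s3: 3>-3.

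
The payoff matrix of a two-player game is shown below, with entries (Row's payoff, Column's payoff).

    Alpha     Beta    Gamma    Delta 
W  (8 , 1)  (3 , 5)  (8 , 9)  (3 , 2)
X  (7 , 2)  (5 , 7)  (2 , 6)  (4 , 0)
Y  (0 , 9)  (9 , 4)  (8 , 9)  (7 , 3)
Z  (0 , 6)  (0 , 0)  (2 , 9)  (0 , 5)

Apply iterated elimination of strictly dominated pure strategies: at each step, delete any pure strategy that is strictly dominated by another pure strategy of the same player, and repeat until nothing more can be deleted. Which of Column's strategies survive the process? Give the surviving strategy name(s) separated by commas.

Alpha, Beta, Gamma

Row's strategy Z is strictly dominated by W (Alpha: 8>0, Beta: 3>0, Gamma: 8>2, Delta: 3>0) and is removed.
Column Delta is eliminated: Beta beats it against every remaining row (W: 5>2, X: 7>0, Y: 4>3).
Among the remaining strategies, none is strictly dominated by another pure strategy of the same player, so the elimination stops.
Surviving strategies — Row: {W, X, Y}; Column: {Alpha, Beta, Gamma}.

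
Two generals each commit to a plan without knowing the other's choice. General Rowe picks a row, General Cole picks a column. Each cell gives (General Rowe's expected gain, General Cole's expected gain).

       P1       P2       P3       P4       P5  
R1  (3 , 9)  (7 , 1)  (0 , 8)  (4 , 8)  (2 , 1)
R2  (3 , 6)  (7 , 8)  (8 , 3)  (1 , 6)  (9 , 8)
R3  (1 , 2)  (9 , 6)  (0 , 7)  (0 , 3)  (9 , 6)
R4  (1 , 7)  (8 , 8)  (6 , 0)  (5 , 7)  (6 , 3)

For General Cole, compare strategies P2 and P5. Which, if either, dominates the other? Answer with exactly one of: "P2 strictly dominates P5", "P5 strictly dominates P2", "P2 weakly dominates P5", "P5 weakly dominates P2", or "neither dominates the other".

P2's payoffs vs P5's, by General Rowe's action — R1: 1=1, R2: 8=8, R3: 6=6, R4: 8>3.
P2 is at least as good everywhere and strictly better somewhere (tied only at R1, R2, R3), so P2 weakly but not strictly dominates P5.

P2 weakly dominates P5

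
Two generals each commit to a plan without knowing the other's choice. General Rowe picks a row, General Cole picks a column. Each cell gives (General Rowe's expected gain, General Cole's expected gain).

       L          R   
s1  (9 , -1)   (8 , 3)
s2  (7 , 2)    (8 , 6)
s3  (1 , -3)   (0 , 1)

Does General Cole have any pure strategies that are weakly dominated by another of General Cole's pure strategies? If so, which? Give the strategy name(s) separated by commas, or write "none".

R weakly dominates L — s1: 3>-1, s2: 6>2, s3: 1>-3.
R is not dominated — it holds its own against L at s1 (3>-1).

L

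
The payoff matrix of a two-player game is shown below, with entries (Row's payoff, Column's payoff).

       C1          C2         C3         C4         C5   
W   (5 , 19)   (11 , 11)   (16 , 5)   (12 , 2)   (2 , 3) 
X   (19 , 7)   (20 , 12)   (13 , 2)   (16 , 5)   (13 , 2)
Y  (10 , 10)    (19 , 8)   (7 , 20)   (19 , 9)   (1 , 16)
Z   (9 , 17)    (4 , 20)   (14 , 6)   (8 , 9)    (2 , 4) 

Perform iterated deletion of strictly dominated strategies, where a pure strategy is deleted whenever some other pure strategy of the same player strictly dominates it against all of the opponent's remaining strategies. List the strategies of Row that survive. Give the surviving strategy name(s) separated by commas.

X

Column's strategy C4 is strictly dominated by C1 (W: 19>2, X: 7>5, Y: 10>9, Z: 17>9) and is removed.
Row Y is eliminated: X beats it against every remaining column (C1: 19>10, C2: 20>19, C3: 13>7, C5: 13>1).
For Column, C1 strictly dominates C3 on the remaining rows (W: 19>5, X: 7>2, Z: 17>6); eliminate C3.
Row W is eliminated: X beats it against every remaining column (C1: 19>5, C2: 20>11, C5: 13>2).
Row Z is eliminated: X beats it against every remaining column (C1: 19>9, C2: 20>4, C5: 13>2).
Column C1 is eliminated: C2 beats it against every remaining row (X: 12>7).
Column C5 is eliminated: C2 beats it against every remaining row (X: 12>2).
Among the remaining strategies, none is strictly dominated by another pure strategy of the same player, so the elimination stops.
Surviving strategies — Row: {X}; Column: {C2}.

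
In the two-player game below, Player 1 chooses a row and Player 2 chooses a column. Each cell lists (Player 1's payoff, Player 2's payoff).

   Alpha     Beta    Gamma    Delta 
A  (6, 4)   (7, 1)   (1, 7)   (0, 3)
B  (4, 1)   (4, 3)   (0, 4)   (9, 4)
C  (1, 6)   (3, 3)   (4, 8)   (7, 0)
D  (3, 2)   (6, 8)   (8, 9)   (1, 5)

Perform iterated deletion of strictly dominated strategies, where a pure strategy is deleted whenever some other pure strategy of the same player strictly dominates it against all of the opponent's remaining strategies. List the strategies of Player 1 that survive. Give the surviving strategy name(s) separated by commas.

For Player 2, Gamma strictly dominates Alpha on the remaining rows (A: 7>4, B: 4>1, C: 8>6, D: 9>2); eliminate Alpha.
Player 2's strategy Beta is strictly dominated by Gamma (A: 7>1, B: 4>3, C: 8>3, D: 9>8) and is removed.
Row A is eliminated: C beats it against every remaining column (Gamma: 4>1, Delta: 7>0).
Among the remaining strategies, none is strictly dominated by another pure strategy of the same player, so the elimination stops.
Surviving strategies — Player 1: {B, C, D}; Player 2: {Gamma, Delta}.

B, C, D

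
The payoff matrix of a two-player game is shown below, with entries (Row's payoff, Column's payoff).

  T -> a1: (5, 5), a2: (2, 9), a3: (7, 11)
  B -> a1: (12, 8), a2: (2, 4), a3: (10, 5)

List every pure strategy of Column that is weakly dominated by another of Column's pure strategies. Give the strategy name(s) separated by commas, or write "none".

a1 is not dominated — it holds its own against a2 at B (8>4); a3 at B (8>5).
a3 weakly dominates a2 — T: 11>9, B: 5>4.
a3: no other strategy beats it everywhere (a1 at T (11>5); a2 at T (11>9)).

a2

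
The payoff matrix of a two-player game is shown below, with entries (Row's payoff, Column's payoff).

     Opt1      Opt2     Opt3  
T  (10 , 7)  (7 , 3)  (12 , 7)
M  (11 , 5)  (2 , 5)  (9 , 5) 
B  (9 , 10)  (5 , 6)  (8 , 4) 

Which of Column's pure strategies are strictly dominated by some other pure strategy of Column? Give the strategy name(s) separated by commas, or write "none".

none

Opt1: no other strategy beats it everywhere (Opt2 at T (7>3); Opt3 at T (7=7)).
Nothing dominates Opt2: Opt1 at M (5=5); Opt3 at M (5=5).
Nothing dominates Opt3: Opt1 at T (7=7); Opt2 at T (7>3).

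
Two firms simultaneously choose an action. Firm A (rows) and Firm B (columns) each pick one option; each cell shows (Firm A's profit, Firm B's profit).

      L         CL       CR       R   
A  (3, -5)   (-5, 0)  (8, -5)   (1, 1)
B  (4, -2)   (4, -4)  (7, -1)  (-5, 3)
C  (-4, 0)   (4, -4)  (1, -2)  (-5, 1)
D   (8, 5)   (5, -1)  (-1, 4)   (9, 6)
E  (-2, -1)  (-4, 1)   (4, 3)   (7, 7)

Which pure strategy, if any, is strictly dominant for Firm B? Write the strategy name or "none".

R vs L: A: 1>-5, B: 3>-2, C: 1>0, D: 6>5, E: 7>-1.
R vs CL: A: 1>0, B: 3>-4, C: 1>-4, D: 6>-1, E: 7>1.
R vs CR: A: 1>-5, B: 3>-1, C: 1>-2, D: 6>4, E: 7>3.
R strictly beats every other strategy against every opponent action, so it is strictly dominant.

R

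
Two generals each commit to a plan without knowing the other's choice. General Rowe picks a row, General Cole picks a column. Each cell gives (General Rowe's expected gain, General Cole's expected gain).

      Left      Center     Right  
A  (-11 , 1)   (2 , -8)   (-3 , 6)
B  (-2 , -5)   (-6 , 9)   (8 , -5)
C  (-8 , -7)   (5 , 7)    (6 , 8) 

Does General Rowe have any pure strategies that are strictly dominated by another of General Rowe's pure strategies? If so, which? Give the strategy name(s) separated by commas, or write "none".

A: dominated, since C does at least as well everywhere (Left: -8>-11, Center: 5>2, Right: 6>-3).
B is not dominated — it holds its own against A at Left (-2>-11); C at Left (-2>-8).
C: no other strategy beats it everywhere (A at Left (-8>-11); B at Center (5>-6)).

A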